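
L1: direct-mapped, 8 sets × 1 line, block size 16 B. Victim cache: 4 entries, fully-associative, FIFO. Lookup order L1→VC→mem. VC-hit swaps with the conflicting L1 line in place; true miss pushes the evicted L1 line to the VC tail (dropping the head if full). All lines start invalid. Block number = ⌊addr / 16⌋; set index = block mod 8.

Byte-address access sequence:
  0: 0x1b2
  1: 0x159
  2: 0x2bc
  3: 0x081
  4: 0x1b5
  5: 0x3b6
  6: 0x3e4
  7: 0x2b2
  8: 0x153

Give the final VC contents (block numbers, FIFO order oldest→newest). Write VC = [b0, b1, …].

VC = [59, 27]

  [0] addr=0x1b2 blk=27 s=3: MISS | VC []
  [1] addr=0x159 blk=21 s=5: MISS | VC []
  [2] addr=0x2bc blk=43 s=3: MISS | VC [27]
  [3] addr=0x81 blk=8 s=0: MISS | VC [27]
  [4] addr=0x1b5 blk=27 s=3: VC-HIT | VC [43]
  [5] addr=0x3b6 blk=59 s=3: MISS | VC [43, 27]
  [6] addr=0x3e4 blk=62 s=6: MISS | VC [43, 27]
  [7] addr=0x2b2 blk=43 s=3: VC-HIT | VC [59, 27]
  [8] addr=0x153 blk=21 s=5: L1-HIT | VC [59, 27]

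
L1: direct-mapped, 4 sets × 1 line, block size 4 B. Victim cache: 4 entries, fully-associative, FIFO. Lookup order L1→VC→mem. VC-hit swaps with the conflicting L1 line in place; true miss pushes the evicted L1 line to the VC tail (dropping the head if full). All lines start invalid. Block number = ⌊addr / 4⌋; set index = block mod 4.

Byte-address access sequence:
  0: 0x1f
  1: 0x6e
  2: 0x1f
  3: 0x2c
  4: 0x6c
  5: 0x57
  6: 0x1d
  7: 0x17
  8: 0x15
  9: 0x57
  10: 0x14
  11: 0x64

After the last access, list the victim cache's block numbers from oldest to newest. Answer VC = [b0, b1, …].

0: 0x1f (blk 7, set 3) → MISS  vc=[]
1: 0x6e (blk 27, set 3) → MISS  vc=[7]
2: 0x1f (blk 7, set 3) → VC-HIT  vc=[27]
3: 0x2c (blk 11, set 3) → MISS  vc=[27, 7]
4: 0x6c (blk 27, set 3) → VC-HIT  vc=[11, 7]
5: 0x57 (blk 21, set 1) → MISS  vc=[11, 7]
6: 0x1d (blk 7, set 3) → VC-HIT  vc=[11, 27]
7: 0x17 (blk 5, set 1) → MISS  vc=[11, 27, 21]
8: 0x15 (blk 5, set 1) → L1-HIT  vc=[11, 27, 21]
9: 0x57 (blk 21, set 1) → VC-HIT  vc=[11, 27, 5]
10: 0x14 (blk 5, set 1) → VC-HIT  vc=[11, 27, 21]
11: 0x64 (blk 25, set 1) → MISS  vc=[11, 27, 21, 5]

VC = [11, 27, 21, 5]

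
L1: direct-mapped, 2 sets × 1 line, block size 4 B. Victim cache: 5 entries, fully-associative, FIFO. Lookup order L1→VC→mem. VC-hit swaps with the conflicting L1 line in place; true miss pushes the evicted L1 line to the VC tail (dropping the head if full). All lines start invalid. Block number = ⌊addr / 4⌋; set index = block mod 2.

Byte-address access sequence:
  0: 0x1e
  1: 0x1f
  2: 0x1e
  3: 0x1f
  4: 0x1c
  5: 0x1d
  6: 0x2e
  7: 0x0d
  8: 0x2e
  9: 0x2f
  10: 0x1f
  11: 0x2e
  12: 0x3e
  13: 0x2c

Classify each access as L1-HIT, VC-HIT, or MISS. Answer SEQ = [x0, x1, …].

0: 0x1e (blk 7, set 1) → MISS  vc=[]
1: 0x1f (blk 7, set 1) → L1-HIT  vc=[]
2: 0x1e (blk 7, set 1) → L1-HIT  vc=[]
3: 0x1f (blk 7, set 1) → L1-HIT  vc=[]
4: 0x1c (blk 7, set 1) → L1-HIT  vc=[]
5: 0x1d (blk 7, set 1) → L1-HIT  vc=[]
6: 0x2e (blk 11, set 1) → MISS  vc=[7]
7: 0xd (blk 3, set 1) → MISS  vc=[7, 11]
8: 0x2e (blk 11, set 1) → VC-HIT  vc=[7, 3]
9: 0x2f (blk 11, set 1) → L1-HIT  vc=[7, 3]
10: 0x1f (blk 7, set 1) → VC-HIT  vc=[11, 3]
11: 0x2e (blk 11, set 1) → VC-HIT  vc=[7, 3]
12: 0x3e (blk 15, set 1) → MISS  vc=[7, 3, 11]
13: 0x2c (blk 11, set 1) → VC-HIT  vc=[7, 3, 15]

SEQ = [MISS, L1-HIT, L1-HIT, L1-HIT, L1-HIT, L1-HIT, MISS, MISS, VC-HIT, L1-HIT, VC-HIT, VC-HIT, MISS, VC-HIT]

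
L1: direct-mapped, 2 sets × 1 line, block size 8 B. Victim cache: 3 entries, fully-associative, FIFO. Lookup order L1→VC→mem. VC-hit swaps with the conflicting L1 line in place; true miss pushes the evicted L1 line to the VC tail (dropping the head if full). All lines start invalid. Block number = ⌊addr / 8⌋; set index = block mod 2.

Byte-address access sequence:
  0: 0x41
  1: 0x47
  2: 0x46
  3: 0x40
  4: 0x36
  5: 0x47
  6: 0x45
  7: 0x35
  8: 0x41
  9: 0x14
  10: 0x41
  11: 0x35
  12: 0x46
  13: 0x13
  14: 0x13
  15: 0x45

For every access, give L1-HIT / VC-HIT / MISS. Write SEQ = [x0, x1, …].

#0 0x41→b8/s0 MISS; vc=[]
#1 0x47→b8/s0 L1-HIT; vc=[]
#2 0x46→b8/s0 L1-HIT; vc=[]
#3 0x40→b8/s0 L1-HIT; vc=[]
#4 0x36→b6/s0 MISS; vc=[8]
#5 0x47→b8/s0 VC-HIT; vc=[6]
#6 0x45→b8/s0 L1-HIT; vc=[6]
#7 0x35→b6/s0 VC-HIT; vc=[8]
#8 0x41→b8/s0 VC-HIT; vc=[6]
#9 0x14→b2/s0 MISS; vc=[6,8]
#10 0x41→b8/s0 VC-HIT; vc=[6,2]
#11 0x35→b6/s0 VC-HIT; vc=[8,2]
#12 0x46→b8/s0 VC-HIT; vc=[6,2]
#13 0x13→b2/s0 VC-HIT; vc=[6,8]
#14 0x13→b2/s0 L1-HIT; vc=[6,8]
#15 0x45→b8/s0 VC-HIT; vc=[6,2]

SEQ = [MISS, L1-HIT, L1-HIT, L1-HIT, MISS, VC-HIT, L1-HIT, VC-HIT, VC-HIT, MISS, VC-HIT, VC-HIT, VC-HIT, VC-HIT, L1-HIT, VC-HIT]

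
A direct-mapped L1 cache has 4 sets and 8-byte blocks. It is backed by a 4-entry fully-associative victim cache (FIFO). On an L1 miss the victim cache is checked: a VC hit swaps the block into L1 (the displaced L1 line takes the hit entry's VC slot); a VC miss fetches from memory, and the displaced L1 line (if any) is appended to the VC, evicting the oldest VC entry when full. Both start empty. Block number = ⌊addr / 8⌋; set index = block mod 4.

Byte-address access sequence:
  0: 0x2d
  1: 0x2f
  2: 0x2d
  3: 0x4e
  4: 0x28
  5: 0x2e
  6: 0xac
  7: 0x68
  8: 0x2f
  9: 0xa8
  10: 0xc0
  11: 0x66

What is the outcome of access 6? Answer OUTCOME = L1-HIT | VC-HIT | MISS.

#0 0x2d→b5/s1 MISS; vc=[]
#1 0x2f→b5/s1 L1-HIT; vc=[]
#2 0x2d→b5/s1 L1-HIT; vc=[]
#3 0x4e→b9/s1 MISS; vc=[5]
#4 0x28→b5/s1 VC-HIT; vc=[9]
#5 0x2e→b5/s1 L1-HIT; vc=[9]
#6 0xac→b21/s1 MISS; vc=[9,5]
#7 0x68→b13/s1 MISS; vc=[9,5,21]
#8 0x2f→b5/s1 VC-HIT; vc=[9,13,21]
#9 0xa8→b21/s1 VC-HIT; vc=[9,13,5]
#10 0xc0→b24/s0 MISS; vc=[9,13,5]
#11 0x66→b12/s0 MISS; vc=[9,13,5,24]

OUTCOME = MISS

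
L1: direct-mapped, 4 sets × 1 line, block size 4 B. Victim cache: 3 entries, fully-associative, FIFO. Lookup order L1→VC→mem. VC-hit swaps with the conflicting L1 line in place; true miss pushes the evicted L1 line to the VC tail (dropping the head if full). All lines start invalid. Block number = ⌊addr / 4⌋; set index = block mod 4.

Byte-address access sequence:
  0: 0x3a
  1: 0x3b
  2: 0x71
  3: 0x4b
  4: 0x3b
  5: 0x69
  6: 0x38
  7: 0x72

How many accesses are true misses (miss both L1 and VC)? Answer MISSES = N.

MISSES = 4

  [0] addr=0x3a blk=14 s=2: MISS | VC []
  [1] addr=0x3b blk=14 s=2: L1-HIT | VC []
  [2] addr=0x71 blk=28 s=0: MISS | VC []
  [3] addr=0x4b blk=18 s=2: MISS | VC [14]
  [4] addr=0x3b blk=14 s=2: VC-HIT | VC [18]
  [5] addr=0x69 blk=26 s=2: MISS | VC [18, 14]
  [6] addr=0x38 blk=14 s=2: VC-HIT | VC [18, 26]
  [7] addr=0x72 blk=28 s=0: L1-HIT | VC [18, 26]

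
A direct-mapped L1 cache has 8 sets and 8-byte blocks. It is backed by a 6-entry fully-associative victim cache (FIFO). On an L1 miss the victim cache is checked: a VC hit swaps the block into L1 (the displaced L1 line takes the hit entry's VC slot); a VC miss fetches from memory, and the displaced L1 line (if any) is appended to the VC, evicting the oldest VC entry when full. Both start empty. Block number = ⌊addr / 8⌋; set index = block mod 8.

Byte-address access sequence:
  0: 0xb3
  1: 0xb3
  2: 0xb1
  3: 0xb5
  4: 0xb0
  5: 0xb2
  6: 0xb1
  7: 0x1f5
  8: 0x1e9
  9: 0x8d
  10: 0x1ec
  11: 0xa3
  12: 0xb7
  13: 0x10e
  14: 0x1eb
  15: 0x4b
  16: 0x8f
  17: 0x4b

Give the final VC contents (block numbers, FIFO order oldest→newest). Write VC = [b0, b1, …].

  [0] addr=0xb3 blk=22 s=6: MISS | VC []
  [1] addr=0xb3 blk=22 s=6: L1-HIT | VC []
  [2] addr=0xb1 blk=22 s=6: L1-HIT | VC []
  [3] addr=0xb5 blk=22 s=6: L1-HIT | VC []
  [4] addr=0xb0 blk=22 s=6: L1-HIT | VC []
  [5] addr=0xb2 blk=22 s=6: L1-HIT | VC []
  [6] addr=0xb1 blk=22 s=6: L1-HIT | VC []
  [7] addr=0x1f5 blk=62 s=6: MISS | VC [22]
  [8] addr=0x1e9 blk=61 s=5: MISS | VC [22]
  [9] addr=0x8d blk=17 s=1: MISS | VC [22]
  [10] addr=0x1ec blk=61 s=5: L1-HIT | VC [22]
  [11] addr=0xa3 blk=20 s=4: MISS | VC [22]
  [12] addr=0xb7 blk=22 s=6: VC-HIT | VC [62]
  [13] addr=0x10e blk=33 s=1: MISS | VC [62, 17]
  [14] addr=0x1eb blk=61 s=5: L1-HIT | VC [62, 17]
  [15] addr=0x4b blk=9 s=1: MISS | VC [62, 17, 33]
  [16] addr=0x8f blk=17 s=1: VC-HIT | VC [62, 9, 33]
  [17] addr=0x4b blk=9 s=1: VC-HIT | VC [62, 17, 33]

VC = [62, 17, 33]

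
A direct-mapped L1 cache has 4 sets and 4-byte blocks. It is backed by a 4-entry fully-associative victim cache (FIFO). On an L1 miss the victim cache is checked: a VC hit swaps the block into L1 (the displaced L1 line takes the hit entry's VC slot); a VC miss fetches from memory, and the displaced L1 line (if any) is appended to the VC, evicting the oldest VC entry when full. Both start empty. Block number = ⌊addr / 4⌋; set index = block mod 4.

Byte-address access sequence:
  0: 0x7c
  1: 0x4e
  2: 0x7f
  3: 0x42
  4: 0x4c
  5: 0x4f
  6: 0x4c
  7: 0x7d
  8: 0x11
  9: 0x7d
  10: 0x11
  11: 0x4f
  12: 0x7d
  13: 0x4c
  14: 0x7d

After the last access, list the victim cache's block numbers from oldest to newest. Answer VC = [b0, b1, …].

#0 0x7c→b31/s3 MISS; vc=[]
#1 0x4e→b19/s3 MISS; vc=[31]
#2 0x7f→b31/s3 VC-HIT; vc=[19]
#3 0x42→b16/s0 MISS; vc=[19]
#4 0x4c→b19/s3 VC-HIT; vc=[31]
#5 0x4f→b19/s3 L1-HIT; vc=[31]
#6 0x4c→b19/s3 L1-HIT; vc=[31]
#7 0x7d→b31/s3 VC-HIT; vc=[19]
#8 0x11→b4/s0 MISS; vc=[19,16]
#9 0x7d→b31/s3 L1-HIT; vc=[19,16]
#10 0x11→b4/s0 L1-HIT; vc=[19,16]
#11 0x4f→b19/s3 VC-HIT; vc=[31,16]
#12 0x7d→b31/s3 VC-HIT; vc=[19,16]
#13 0x4c→b19/s3 VC-HIT; vc=[31,16]
#14 0x7d→b31/s3 VC-HIT; vc=[19,16]

VC = [19, 16]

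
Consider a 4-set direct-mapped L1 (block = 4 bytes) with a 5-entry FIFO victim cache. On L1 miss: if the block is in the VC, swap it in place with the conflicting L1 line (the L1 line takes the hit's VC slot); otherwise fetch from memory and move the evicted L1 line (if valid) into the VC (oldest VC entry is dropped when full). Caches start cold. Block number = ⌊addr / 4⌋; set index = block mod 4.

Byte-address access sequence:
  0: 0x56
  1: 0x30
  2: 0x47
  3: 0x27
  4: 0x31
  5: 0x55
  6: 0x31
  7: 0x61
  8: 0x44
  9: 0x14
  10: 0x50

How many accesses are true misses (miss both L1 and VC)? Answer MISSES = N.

#0 0x56→b21/s1 MISS; vc=[]
#1 0x30→b12/s0 MISS; vc=[]
#2 0x47→b17/s1 MISS; vc=[21]
#3 0x27→b9/s1 MISS; vc=[21,17]
#4 0x31→b12/s0 L1-HIT; vc=[21,17]
#5 0x55→b21/s1 VC-HIT; vc=[9,17]
#6 0x31→b12/s0 L1-HIT; vc=[9,17]
#7 0x61→b24/s0 MISS; vc=[9,17,12]
#8 0x44→b17/s1 VC-HIT; vc=[9,21,12]
#9 0x14→b5/s1 MISS; vc=[9,21,12,17]
#10 0x50→b20/s0 MISS; vc=[9,21,12,17,24]

MISSES = 7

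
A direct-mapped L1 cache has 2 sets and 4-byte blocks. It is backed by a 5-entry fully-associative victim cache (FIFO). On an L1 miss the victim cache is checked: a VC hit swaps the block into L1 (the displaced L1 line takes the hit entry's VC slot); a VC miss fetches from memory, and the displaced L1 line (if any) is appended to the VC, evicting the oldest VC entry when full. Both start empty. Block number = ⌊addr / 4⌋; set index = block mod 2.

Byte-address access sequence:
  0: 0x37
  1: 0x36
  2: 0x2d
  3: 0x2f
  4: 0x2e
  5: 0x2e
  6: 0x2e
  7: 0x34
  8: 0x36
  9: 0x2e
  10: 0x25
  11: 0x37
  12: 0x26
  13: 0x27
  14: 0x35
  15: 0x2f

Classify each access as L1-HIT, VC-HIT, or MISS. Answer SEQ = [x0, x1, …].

#0 0x37→b13/s1 MISS; vc=[]
#1 0x36→b13/s1 L1-HIT; vc=[]
#2 0x2d→b11/s1 MISS; vc=[13]
#3 0x2f→b11/s1 L1-HIT; vc=[13]
#4 0x2e→b11/s1 L1-HIT; vc=[13]
#5 0x2e→b11/s1 L1-HIT; vc=[13]
#6 0x2e→b11/s1 L1-HIT; vc=[13]
#7 0x34→b13/s1 VC-HIT; vc=[11]
#8 0x36→b13/s1 L1-HIT; vc=[11]
#9 0x2e→b11/s1 VC-HIT; vc=[13]
#10 0x25→b9/s1 MISS; vc=[13,11]
#11 0x37→b13/s1 VC-HIT; vc=[9,11]
#12 0x26→b9/s1 VC-HIT; vc=[13,11]
#13 0x27→b9/s1 L1-HIT; vc=[13,11]
#14 0x35→b13/s1 VC-HIT; vc=[9,11]
#15 0x2f→b11/s1 VC-HIT; vc=[9,13]

SEQ = [MISS, L1-HIT, MISS, L1-HIT, L1-HIT, L1-HIT, L1-HIT, VC-HIT, L1-HIT, VC-HIT, MISS, VC-HIT, VC-HIT, L1-HIT, VC-HIT, VC-HIT]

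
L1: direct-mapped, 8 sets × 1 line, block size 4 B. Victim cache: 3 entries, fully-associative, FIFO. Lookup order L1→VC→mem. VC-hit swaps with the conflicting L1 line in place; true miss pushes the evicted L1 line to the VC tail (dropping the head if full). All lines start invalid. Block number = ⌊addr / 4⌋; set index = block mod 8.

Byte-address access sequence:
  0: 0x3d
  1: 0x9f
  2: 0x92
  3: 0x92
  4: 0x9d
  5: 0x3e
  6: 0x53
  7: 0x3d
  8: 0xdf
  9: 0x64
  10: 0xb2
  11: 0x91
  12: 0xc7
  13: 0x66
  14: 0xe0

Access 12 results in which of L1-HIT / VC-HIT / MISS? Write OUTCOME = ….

OUTCOME = MISS

#0 0x3d→b15/s7 MISS; vc=[]
#1 0x9f→b39/s7 MISS; vc=[15]
#2 0x92→b36/s4 MISS; vc=[15]
#3 0x92→b36/s4 L1-HIT; vc=[15]
#4 0x9d→b39/s7 L1-HIT; vc=[15]
#5 0x3e→b15/s7 VC-HIT; vc=[39]
#6 0x53→b20/s4 MISS; vc=[39,36]
#7 0x3d→b15/s7 L1-HIT; vc=[39,36]
#8 0xdf→b55/s7 MISS; vc=[39,36,15]
#9 0x64→b25/s1 MISS; vc=[39,36,15]
#10 0xb2→b44/s4 MISS; vc=[36,15,20]
#11 0x91→b36/s4 VC-HIT; vc=[44,15,20]
#12 0xc7→b49/s1 MISS; vc=[15,20,25]
#13 0x66→b25/s1 VC-HIT; vc=[15,20,49]
#14 0xe0→b56/s0 MISS; vc=[15,20,49]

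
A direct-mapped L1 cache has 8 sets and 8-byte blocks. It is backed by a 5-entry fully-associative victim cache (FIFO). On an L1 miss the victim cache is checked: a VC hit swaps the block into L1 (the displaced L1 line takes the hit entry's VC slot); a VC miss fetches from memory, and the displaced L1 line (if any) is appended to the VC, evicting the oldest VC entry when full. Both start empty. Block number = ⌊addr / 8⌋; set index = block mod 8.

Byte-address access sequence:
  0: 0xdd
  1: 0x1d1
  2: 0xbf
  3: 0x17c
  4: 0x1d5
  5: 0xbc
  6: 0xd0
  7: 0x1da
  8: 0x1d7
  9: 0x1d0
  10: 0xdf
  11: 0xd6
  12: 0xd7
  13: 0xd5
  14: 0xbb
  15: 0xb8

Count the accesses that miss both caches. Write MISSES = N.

MISSES = 6

  [0] addr=0xdd blk=27 s=3: MISS | VC []
  [1] addr=0x1d1 blk=58 s=2: MISS | VC []
  [2] addr=0xbf blk=23 s=7: MISS | VC []
  [3] addr=0x17c blk=47 s=7: MISS | VC [23]
  [4] addr=0x1d5 blk=58 s=2: L1-HIT | VC [23]
  [5] addr=0xbc blk=23 s=7: VC-HIT | VC [47]
  [6] addr=0xd0 blk=26 s=2: MISS | VC [47, 58]
  [7] addr=0x1da blk=59 s=3: MISS | VC [47, 58, 27]
  [8] addr=0x1d7 blk=58 s=2: VC-HIT | VC [47, 26, 27]
  [9] addr=0x1d0 blk=58 s=2: L1-HIT | VC [47, 26, 27]
  [10] addr=0xdf blk=27 s=3: VC-HIT | VC [47, 26, 59]
  [11] addr=0xd6 blk=26 s=2: VC-HIT | VC [47, 58, 59]
  [12] addr=0xd7 blk=26 s=2: L1-HIT | VC [47, 58, 59]
  [13] addr=0xd5 blk=26 s=2: L1-HIT | VC [47, 58, 59]
  [14] addr=0xbb blk=23 s=7: L1-HIT | VC [47, 58, 59]
  [15] addr=0xb8 blk=23 s=7: L1-HIT | VC [47, 58, 59]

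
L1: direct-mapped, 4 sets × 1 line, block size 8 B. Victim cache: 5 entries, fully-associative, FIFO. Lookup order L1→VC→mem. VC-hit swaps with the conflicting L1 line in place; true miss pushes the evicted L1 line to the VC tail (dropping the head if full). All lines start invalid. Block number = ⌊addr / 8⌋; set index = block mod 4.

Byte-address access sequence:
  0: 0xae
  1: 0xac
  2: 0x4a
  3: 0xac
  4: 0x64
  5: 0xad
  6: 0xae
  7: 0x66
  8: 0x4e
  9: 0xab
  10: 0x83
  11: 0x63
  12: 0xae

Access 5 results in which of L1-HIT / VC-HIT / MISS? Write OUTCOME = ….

#0 0xae→b21/s1 MISS; vc=[]
#1 0xac→b21/s1 L1-HIT; vc=[]
#2 0x4a→b9/s1 MISS; vc=[21]
#3 0xac→b21/s1 VC-HIT; vc=[9]
#4 0x64→b12/s0 MISS; vc=[9]
#5 0xad→b21/s1 L1-HIT; vc=[9]
#6 0xae→b21/s1 L1-HIT; vc=[9]
#7 0x66→b12/s0 L1-HIT; vc=[9]
#8 0x4e→b9/s1 VC-HIT; vc=[21]
#9 0xab→b21/s1 VC-HIT; vc=[9]
#10 0x83→b16/s0 MISS; vc=[9,12]
#11 0x63→b12/s0 VC-HIT; vc=[9,16]
#12 0xae→b21/s1 L1-HIT; vc=[9,16]

OUTCOME = L1-HIT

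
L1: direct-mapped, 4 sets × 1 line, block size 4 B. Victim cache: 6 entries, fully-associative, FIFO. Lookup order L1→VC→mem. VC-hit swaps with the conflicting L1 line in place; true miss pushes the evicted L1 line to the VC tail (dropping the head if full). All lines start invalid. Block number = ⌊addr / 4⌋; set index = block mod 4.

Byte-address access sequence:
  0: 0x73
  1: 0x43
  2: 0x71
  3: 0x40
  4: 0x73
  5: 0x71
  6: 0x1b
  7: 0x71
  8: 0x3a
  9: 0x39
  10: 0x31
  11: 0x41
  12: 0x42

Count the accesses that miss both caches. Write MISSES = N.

  [0] addr=0x73 blk=28 s=0: MISS | VC []
  [1] addr=0x43 blk=16 s=0: MISS | VC [28]
  [2] addr=0x71 blk=28 s=0: VC-HIT | VC [16]
  [3] addr=0x40 blk=16 s=0: VC-HIT | VC [28]
  [4] addr=0x73 blk=28 s=0: VC-HIT | VC [16]
  [5] addr=0x71 blk=28 s=0: L1-HIT | VC [16]
  [6] addr=0x1b blk=6 s=2: MISS | VC [16]
  [7] addr=0x71 blk=28 s=0: L1-HIT | VC [16]
  [8] addr=0x3a blk=14 s=2: MISS | VC [16, 6]
  [9] addr=0x39 blk=14 s=2: L1-HIT | VC [16, 6]
  [10] addr=0x31 blk=12 s=0: MISS | VC [16, 6, 28]
  [11] addr=0x41 blk=16 s=0: VC-HIT | VC [12, 6, 28]
  [12] addr=0x42 blk=16 s=0: L1-HIT | VC [12, 6, 28]

MISSES = 5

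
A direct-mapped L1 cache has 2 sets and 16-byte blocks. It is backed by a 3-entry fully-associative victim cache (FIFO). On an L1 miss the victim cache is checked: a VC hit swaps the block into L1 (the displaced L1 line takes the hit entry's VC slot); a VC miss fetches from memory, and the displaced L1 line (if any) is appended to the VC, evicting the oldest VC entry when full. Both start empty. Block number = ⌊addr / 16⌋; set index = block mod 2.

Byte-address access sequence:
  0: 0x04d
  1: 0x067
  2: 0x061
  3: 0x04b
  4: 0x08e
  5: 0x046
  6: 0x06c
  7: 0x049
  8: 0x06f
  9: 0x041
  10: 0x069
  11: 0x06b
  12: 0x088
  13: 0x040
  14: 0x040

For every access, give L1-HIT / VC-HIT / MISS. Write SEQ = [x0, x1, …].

SEQ = [MISS, MISS, L1-HIT, VC-HIT, MISS, VC-HIT, VC-HIT, VC-HIT, VC-HIT, VC-HIT, VC-HIT, L1-HIT, VC-HIT, VC-HIT, L1-HIT]

#0 0x4d→b4/s0 MISS; vc=[]
#1 0x67→b6/s0 MISS; vc=[4]
#2 0x61→b6/s0 L1-HIT; vc=[4]
#3 0x4b→b4/s0 VC-HIT; vc=[6]
#4 0x8e→b8/s0 MISS; vc=[6,4]
#5 0x46→b4/s0 VC-HIT; vc=[6,8]
#6 0x6c→b6/s0 VC-HIT; vc=[4,8]
#7 0x49→b4/s0 VC-HIT; vc=[6,8]
#8 0x6f→b6/s0 VC-HIT; vc=[4,8]
#9 0x41→b4/s0 VC-HIT; vc=[6,8]
#10 0x69→b6/s0 VC-HIT; vc=[4,8]
#11 0x6b→b6/s0 L1-HIT; vc=[4,8]
#12 0x88→b8/s0 VC-HIT; vc=[4,6]
#13 0x40→b4/s0 VC-HIT; vc=[8,6]
#14 0x40→b4/s0 L1-HIT; vc=[8,6]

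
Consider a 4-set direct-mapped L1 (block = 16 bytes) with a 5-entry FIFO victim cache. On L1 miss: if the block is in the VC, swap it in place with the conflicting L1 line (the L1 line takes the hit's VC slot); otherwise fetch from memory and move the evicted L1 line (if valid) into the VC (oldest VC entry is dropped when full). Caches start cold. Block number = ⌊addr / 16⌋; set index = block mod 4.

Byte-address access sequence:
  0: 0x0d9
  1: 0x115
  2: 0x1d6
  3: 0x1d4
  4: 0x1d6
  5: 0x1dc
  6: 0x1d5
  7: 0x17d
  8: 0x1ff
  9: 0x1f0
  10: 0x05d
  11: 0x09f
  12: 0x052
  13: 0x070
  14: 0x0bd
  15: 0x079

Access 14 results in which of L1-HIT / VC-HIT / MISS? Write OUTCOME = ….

#0 0xd9→b13/s1 MISS; vc=[]
#1 0x115→b17/s1 MISS; vc=[13]
#2 0x1d6→b29/s1 MISS; vc=[13,17]
#3 0x1d4→b29/s1 L1-HIT; vc=[13,17]
#4 0x1d6→b29/s1 L1-HIT; vc=[13,17]
#5 0x1dc→b29/s1 L1-HIT; vc=[13,17]
#6 0x1d5→b29/s1 L1-HIT; vc=[13,17]
#7 0x17d→b23/s3 MISS; vc=[13,17]
#8 0x1ff→b31/s3 MISS; vc=[13,17,23]
#9 0x1f0→b31/s3 L1-HIT; vc=[13,17,23]
#10 0x5d→b5/s1 MISS; vc=[13,17,23,29]
#11 0x9f→b9/s1 MISS; vc=[13,17,23,29,5]
#12 0x52→b5/s1 VC-HIT; vc=[13,17,23,29,9]
#13 0x70→b7/s3 MISS; vc=[17,23,29,9,31]
#14 0xbd→b11/s3 MISS; vc=[23,29,9,31,7]
#15 0x79→b7/s3 VC-HIT; vc=[23,29,9,31,11]

OUTCOME = MISS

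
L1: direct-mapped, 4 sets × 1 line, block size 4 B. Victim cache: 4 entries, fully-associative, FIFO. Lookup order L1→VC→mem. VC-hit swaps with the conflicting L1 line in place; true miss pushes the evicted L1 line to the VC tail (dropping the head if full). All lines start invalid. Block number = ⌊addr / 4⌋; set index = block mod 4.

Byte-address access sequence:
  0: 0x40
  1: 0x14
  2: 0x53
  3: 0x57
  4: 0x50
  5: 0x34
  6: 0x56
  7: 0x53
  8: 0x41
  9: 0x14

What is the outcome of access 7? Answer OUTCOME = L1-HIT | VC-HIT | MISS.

#0 0x40→b16/s0 MISS; vc=[]
#1 0x14→b5/s1 MISS; vc=[]
#2 0x53→b20/s0 MISS; vc=[16]
#3 0x57→b21/s1 MISS; vc=[16,5]
#4 0x50→b20/s0 L1-HIT; vc=[16,5]
#5 0x34→b13/s1 MISS; vc=[16,5,21]
#6 0x56→b21/s1 VC-HIT; vc=[16,5,13]
#7 0x53→b20/s0 L1-HIT; vc=[16,5,13]
#8 0x41→b16/s0 VC-HIT; vc=[20,5,13]
#9 0x14→b5/s1 VC-HIT; vc=[20,21,13]

OUTCOME = L1-HIT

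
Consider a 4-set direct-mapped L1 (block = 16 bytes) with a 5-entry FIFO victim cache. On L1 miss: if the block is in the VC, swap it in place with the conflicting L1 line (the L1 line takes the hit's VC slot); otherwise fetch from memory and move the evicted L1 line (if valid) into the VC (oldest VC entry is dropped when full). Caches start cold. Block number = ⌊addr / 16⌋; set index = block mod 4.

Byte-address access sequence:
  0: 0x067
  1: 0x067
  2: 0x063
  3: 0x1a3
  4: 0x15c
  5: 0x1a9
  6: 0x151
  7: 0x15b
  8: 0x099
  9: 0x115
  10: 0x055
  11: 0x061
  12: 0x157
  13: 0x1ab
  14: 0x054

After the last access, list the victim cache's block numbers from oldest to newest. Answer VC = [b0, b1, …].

0: 0x67 (blk 6, set 2) → MISS  vc=[]
1: 0x67 (blk 6, set 2) → L1-HIT  vc=[]
2: 0x63 (blk 6, set 2) → L1-HIT  vc=[]
3: 0x1a3 (blk 26, set 2) → MISS  vc=[6]
4: 0x15c (blk 21, set 1) → MISS  vc=[6]
5: 0x1a9 (blk 26, set 2) → L1-HIT  vc=[6]
6: 0x151 (blk 21, set 1) → L1-HIT  vc=[6]
7: 0x15b (blk 21, set 1) → L1-HIT  vc=[6]
8: 0x99 (blk 9, set 1) → MISS  vc=[6, 21]
9: 0x115 (blk 17, set 1) → MISS  vc=[6, 21, 9]
10: 0x55 (blk 5, set 1) → MISS  vc=[6, 21, 9, 17]
11: 0x61 (blk 6, set 2) → VC-HIT  vc=[26, 21, 9, 17]
12: 0x157 (blk 21, set 1) → VC-HIT  vc=[26, 5, 9, 17]
13: 0x1ab (blk 26, set 2) → VC-HIT  vc=[6, 5, 9, 17]
14: 0x54 (blk 5, set 1) → VC-HIT  vc=[6, 21, 9, 17]

VC = [6, 21, 9, 17]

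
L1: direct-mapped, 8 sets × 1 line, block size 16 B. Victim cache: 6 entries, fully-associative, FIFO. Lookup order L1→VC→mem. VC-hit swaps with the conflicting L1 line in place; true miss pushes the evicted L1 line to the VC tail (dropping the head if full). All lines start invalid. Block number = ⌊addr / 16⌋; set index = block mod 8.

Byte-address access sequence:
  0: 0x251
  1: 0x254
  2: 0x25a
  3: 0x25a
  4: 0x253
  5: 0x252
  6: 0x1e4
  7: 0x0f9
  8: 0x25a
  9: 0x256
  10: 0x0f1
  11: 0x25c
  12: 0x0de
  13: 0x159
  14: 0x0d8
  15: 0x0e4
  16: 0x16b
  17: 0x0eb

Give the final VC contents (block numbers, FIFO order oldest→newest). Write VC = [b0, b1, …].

VC = [37, 21, 30, 22]

0: 0x251 (blk 37, set 5) → MISS  vc=[]
1: 0x254 (blk 37, set 5) → L1-HIT  vc=[]
2: 0x25a (blk 37, set 5) → L1-HIT  vc=[]
3: 0x25a (blk 37, set 5) → L1-HIT  vc=[]
4: 0x253 (blk 37, set 5) → L1-HIT  vc=[]
5: 0x252 (blk 37, set 5) → L1-HIT  vc=[]
6: 0x1e4 (blk 30, set 6) → MISS  vc=[]
7: 0xf9 (blk 15, set 7) → MISS  vc=[]
8: 0x25a (blk 37, set 5) → L1-HIT  vc=[]
9: 0x256 (blk 37, set 5) → L1-HIT  vc=[]
10: 0xf1 (blk 15, set 7) → L1-HIT  vc=[]
11: 0x25c (blk 37, set 5) → L1-HIT  vc=[]
12: 0xde (blk 13, set 5) → MISS  vc=[37]
13: 0x159 (blk 21, set 5) → MISS  vc=[37, 13]
14: 0xd8 (blk 13, set 5) → VC-HIT  vc=[37, 21]
15: 0xe4 (blk 14, set 6) → MISS  vc=[37, 21, 30]
16: 0x16b (blk 22, set 6) → MISS  vc=[37, 21, 30, 14]
17: 0xeb (blk 14, set 6) → VC-HIT  vc=[37, 21, 30, 22]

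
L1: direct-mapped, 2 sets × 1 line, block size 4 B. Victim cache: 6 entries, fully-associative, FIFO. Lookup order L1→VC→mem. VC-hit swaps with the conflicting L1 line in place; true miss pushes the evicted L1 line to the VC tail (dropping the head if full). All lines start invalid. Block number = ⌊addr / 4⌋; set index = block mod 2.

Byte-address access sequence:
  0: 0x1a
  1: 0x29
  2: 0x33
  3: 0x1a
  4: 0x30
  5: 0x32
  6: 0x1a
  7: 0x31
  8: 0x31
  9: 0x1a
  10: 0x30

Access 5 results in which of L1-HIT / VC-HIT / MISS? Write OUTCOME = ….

#0 0x1a→b6/s0 MISS; vc=[]
#1 0x29→b10/s0 MISS; vc=[6]
#2 0x33→b12/s0 MISS; vc=[6,10]
#3 0x1a→b6/s0 VC-HIT; vc=[12,10]
#4 0x30→b12/s0 VC-HIT; vc=[6,10]
#5 0x32→b12/s0 L1-HIT; vc=[6,10]
#6 0x1a→b6/s0 VC-HIT; vc=[12,10]
#7 0x31→b12/s0 VC-HIT; vc=[6,10]
#8 0x31→b12/s0 L1-HIT; vc=[6,10]
#9 0x1a→b6/s0 VC-HIT; vc=[12,10]
#10 0x30→b12/s0 VC-HIT; vc=[6,10]

OUTCOME = L1-HIT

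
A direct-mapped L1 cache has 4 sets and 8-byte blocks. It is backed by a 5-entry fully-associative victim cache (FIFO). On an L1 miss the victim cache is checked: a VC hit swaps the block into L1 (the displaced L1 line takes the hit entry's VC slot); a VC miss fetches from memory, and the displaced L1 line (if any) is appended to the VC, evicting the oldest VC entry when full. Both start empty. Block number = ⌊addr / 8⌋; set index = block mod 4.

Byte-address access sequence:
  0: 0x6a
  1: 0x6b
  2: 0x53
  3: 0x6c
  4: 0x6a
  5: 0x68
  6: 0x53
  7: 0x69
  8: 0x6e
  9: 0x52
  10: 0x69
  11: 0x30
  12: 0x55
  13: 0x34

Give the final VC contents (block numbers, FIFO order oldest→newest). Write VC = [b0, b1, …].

0: 0x6a (blk 13, set 1) → MISS  vc=[]
1: 0x6b (blk 13, set 1) → L1-HIT  vc=[]
2: 0x53 (blk 10, set 2) → MISS  vc=[]
3: 0x6c (blk 13, set 1) → L1-HIT  vc=[]
4: 0x6a (blk 13, set 1) → L1-HIT  vc=[]
5: 0x68 (blk 13, set 1) → L1-HIT  vc=[]
6: 0x53 (blk 10, set 2) → L1-HIT  vc=[]
7: 0x69 (blk 13, set 1) → L1-HIT  vc=[]
8: 0x6e (blk 13, set 1) → L1-HIT  vc=[]
9: 0x52 (blk 10, set 2) → L1-HIT  vc=[]
10: 0x69 (blk 13, set 1) → L1-HIT  vc=[]
11: 0x30 (blk 6, set 2) → MISS  vc=[10]
12: 0x55 (blk 10, set 2) → VC-HIT  vc=[6]
13: 0x34 (blk 6, set 2) → VC-HIT  vc=[10]

VC = [10]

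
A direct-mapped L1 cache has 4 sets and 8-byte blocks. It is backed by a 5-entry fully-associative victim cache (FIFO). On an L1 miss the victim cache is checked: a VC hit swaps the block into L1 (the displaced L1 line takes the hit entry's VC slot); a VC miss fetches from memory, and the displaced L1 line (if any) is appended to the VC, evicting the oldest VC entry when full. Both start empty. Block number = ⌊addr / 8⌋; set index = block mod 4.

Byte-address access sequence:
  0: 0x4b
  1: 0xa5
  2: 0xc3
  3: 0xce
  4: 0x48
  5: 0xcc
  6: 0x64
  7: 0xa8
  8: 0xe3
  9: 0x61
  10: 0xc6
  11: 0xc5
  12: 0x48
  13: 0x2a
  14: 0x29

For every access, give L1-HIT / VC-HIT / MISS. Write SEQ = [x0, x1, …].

SEQ = [MISS, MISS, MISS, MISS, VC-HIT, VC-HIT, MISS, MISS, MISS, VC-HIT, VC-HIT, L1-HIT, VC-HIT, MISS, L1-HIT]

  [0] addr=0x4b blk=9 s=1: MISS | VC []
  [1] addr=0xa5 blk=20 s=0: MISS | VC []
  [2] addr=0xc3 blk=24 s=0: MISS | VC [20]
  [3] addr=0xce blk=25 s=1: MISS | VC [20, 9]
  [4] addr=0x48 blk=9 s=1: VC-HIT | VC [20, 25]
  [5] addr=0xcc blk=25 s=1: VC-HIT | VC [20, 9]
  [6] addr=0x64 blk=12 s=0: MISS | VC [20, 9, 24]
  [7] addr=0xa8 blk=21 s=1: MISS | VC [20, 9, 24, 25]
  [8] addr=0xe3 blk=28 s=0: MISS | VC [20, 9, 24, 25, 12]
  [9] addr=0x61 blk=12 s=0: VC-HIT | VC [20, 9, 24, 25, 28]
  [10] addr=0xc6 blk=24 s=0: VC-HIT | VC [20, 9, 12, 25, 28]
  [11] addr=0xc5 blk=24 s=0: L1-HIT | VC [20, 9, 12, 25, 28]
  [12] addr=0x48 blk=9 s=1: VC-HIT | VC [20, 21, 12, 25, 28]
  [13] addr=0x2a blk=5 s=1: MISS | VC [21, 12, 25, 28, 9]
  [14] addr=0x29 blk=5 s=1: L1-HIT | VC [21, 12, 25, 28, 9]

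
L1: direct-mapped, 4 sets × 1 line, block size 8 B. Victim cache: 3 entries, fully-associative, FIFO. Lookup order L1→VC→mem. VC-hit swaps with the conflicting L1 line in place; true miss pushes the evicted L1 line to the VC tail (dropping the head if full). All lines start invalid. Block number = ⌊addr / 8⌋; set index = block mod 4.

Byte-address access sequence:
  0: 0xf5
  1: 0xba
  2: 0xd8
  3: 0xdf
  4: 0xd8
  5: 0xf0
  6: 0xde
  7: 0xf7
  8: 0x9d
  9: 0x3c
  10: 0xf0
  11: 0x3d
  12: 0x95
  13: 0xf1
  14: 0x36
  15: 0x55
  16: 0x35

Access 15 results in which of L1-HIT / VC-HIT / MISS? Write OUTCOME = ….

OUTCOME = MISS

0: 0xf5 (blk 30, set 2) → MISS  vc=[]
1: 0xba (blk 23, set 3) → MISS  vc=[]
2: 0xd8 (blk 27, set 3) → MISS  vc=[23]
3: 0xdf (blk 27, set 3) → L1-HIT  vc=[23]
4: 0xd8 (blk 27, set 3) → L1-HIT  vc=[23]
5: 0xf0 (blk 30, set 2) → L1-HIT  vc=[23]
6: 0xde (blk 27, set 3) → L1-HIT  vc=[23]
7: 0xf7 (blk 30, set 2) → L1-HIT  vc=[23]
8: 0x9d (blk 19, set 3) → MISS  vc=[23, 27]
9: 0x3c (blk 7, set 3) → MISS  vc=[23, 27, 19]
10: 0xf0 (blk 30, set 2) → L1-HIT  vc=[23, 27, 19]
11: 0x3d (blk 7, set 3) → L1-HIT  vc=[23, 27, 19]
12: 0x95 (blk 18, set 2) → MISS  vc=[27, 19, 30]
13: 0xf1 (blk 30, set 2) → VC-HIT  vc=[27, 19, 18]
14: 0x36 (blk 6, set 2) → MISS  vc=[19, 18, 30]
15: 0x55 (blk 10, set 2) → MISS  vc=[18, 30, 6]
16: 0x35 (blk 6, set 2) → VC-HIT  vc=[18, 30, 10]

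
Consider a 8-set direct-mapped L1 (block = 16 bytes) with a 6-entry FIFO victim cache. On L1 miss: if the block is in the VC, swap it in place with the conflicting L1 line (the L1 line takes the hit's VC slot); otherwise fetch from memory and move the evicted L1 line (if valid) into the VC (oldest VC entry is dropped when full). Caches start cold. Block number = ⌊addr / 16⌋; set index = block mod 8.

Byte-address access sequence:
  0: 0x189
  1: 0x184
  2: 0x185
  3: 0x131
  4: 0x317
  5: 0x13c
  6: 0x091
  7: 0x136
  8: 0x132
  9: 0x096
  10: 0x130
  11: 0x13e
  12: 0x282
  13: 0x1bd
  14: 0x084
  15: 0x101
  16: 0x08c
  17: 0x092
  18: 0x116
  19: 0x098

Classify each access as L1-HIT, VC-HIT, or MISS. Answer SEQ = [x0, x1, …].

#0 0x189→b24/s0 MISS; vc=[]
#1 0x184→b24/s0 L1-HIT; vc=[]
#2 0x185→b24/s0 L1-HIT; vc=[]
#3 0x131→b19/s3 MISS; vc=[]
#4 0x317→b49/s1 MISS; vc=[]
#5 0x13c→b19/s3 L1-HIT; vc=[]
#6 0x91→b9/s1 MISS; vc=[49]
#7 0x136→b19/s3 L1-HIT; vc=[49]
#8 0x132→b19/s3 L1-HIT; vc=[49]
#9 0x96→b9/s1 L1-HIT; vc=[49]
#10 0x130→b19/s3 L1-HIT; vc=[49]
#11 0x13e→b19/s3 L1-HIT; vc=[49]
#12 0x282→b40/s0 MISS; vc=[49,24]
#13 0x1bd→b27/s3 MISS; vc=[49,24,19]
#14 0x84→b8/s0 MISS; vc=[49,24,19,40]
#15 0x101→b16/s0 MISS; vc=[49,24,19,40,8]
#16 0x8c→b8/s0 VC-HIT; vc=[49,24,19,40,16]
#17 0x92→b9/s1 L1-HIT; vc=[49,24,19,40,16]
#18 0x116→b17/s1 MISS; vc=[49,24,19,40,16,9]
#19 0x98→b9/s1 VC-HIT; vc=[49,24,19,40,16,17]

SEQ = [MISS, L1-HIT, L1-HIT, MISS, MISS, L1-HIT, MISS, L1-HIT, L1-HIT, L1-HIT, L1-HIT, L1-HIT, MISS, MISS, MISS, MISS, VC-HIT, L1-HIT, MISS, VC-HIT]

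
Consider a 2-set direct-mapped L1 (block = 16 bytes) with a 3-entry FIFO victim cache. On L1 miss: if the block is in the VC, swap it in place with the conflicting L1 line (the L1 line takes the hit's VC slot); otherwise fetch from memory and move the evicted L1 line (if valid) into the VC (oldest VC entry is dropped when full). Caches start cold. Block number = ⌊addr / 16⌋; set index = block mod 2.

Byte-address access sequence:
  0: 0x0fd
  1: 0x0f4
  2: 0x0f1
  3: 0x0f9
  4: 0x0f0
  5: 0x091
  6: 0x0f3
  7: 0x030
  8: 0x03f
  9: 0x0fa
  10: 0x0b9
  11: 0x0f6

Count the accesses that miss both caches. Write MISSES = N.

  [0] addr=0xfd blk=15 s=1: MISS | VC []
  [1] addr=0xf4 blk=15 s=1: L1-HIT | VC []
  [2] addr=0xf1 blk=15 s=1: L1-HIT | VC []
  [3] addr=0xf9 blk=15 s=1: L1-HIT | VC []
  [4] addr=0xf0 blk=15 s=1: L1-HIT | VC []
  [5] addr=0x91 blk=9 s=1: MISS | VC [15]
  [6] addr=0xf3 blk=15 s=1: VC-HIT | VC [9]
  [7] addr=0x30 blk=3 s=1: MISS | VC [9, 15]
  [8] addr=0x3f blk=3 s=1: L1-HIT | VC [9, 15]
  [9] addr=0xfa blk=15 s=1: VC-HIT | VC [9, 3]
  [10] addr=0xb9 blk=11 s=1: MISS | VC [9, 3, 15]
  [11] addr=0xf6 blk=15 s=1: VC-HIT | VC [9, 3, 11]

MISSES = 4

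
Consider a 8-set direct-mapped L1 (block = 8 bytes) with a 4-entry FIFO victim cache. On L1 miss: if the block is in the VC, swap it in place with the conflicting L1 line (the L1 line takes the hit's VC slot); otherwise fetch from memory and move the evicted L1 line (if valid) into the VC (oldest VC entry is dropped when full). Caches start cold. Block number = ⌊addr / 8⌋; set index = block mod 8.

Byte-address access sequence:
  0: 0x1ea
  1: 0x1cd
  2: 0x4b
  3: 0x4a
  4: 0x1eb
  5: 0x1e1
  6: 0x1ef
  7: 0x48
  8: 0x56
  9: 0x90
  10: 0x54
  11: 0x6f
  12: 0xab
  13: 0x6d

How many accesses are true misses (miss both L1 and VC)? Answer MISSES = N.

#0 0x1ea→b61/s5 MISS; vc=[]
#1 0x1cd→b57/s1 MISS; vc=[]
#2 0x4b→b9/s1 MISS; vc=[57]
#3 0x4a→b9/s1 L1-HIT; vc=[57]
#4 0x1eb→b61/s5 L1-HIT; vc=[57]
#5 0x1e1→b60/s4 MISS; vc=[57]
#6 0x1ef→b61/s5 L1-HIT; vc=[57]
#7 0x48→b9/s1 L1-HIT; vc=[57]
#8 0x56→b10/s2 MISS; vc=[57]
#9 0x90→b18/s2 MISS; vc=[57,10]
#10 0x54→b10/s2 VC-HIT; vc=[57,18]
#11 0x6f→b13/s5 MISS; vc=[57,18,61]
#12 0xab→b21/s5 MISS; vc=[57,18,61,13]
#13 0x6d→b13/s5 VC-HIT; vc=[57,18,61,21]

MISSES = 8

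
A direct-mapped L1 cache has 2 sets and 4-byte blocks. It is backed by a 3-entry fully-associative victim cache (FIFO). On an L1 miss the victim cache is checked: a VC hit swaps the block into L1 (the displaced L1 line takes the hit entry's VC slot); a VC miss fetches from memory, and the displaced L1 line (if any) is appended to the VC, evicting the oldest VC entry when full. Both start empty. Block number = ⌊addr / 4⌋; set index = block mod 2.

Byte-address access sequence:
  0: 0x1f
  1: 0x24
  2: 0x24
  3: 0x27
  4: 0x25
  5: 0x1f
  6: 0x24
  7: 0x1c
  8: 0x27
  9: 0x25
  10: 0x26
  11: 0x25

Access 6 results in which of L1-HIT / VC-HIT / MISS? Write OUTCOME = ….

#0 0x1f→b7/s1 MISS; vc=[]
#1 0x24→b9/s1 MISS; vc=[7]
#2 0x24→b9/s1 L1-HIT; vc=[7]
#3 0x27→b9/s1 L1-HIT; vc=[7]
#4 0x25→b9/s1 L1-HIT; vc=[7]
#5 0x1f→b7/s1 VC-HIT; vc=[9]
#6 0x24→b9/s1 VC-HIT; vc=[7]
#7 0x1c→b7/s1 VC-HIT; vc=[9]
#8 0x27→b9/s1 VC-HIT; vc=[7]
#9 0x25→b9/s1 L1-HIT; vc=[7]
#10 0x26→b9/s1 L1-HIT; vc=[7]
#11 0x25→b9/s1 L1-HIT; vc=[7]

OUTCOME = VC-HIT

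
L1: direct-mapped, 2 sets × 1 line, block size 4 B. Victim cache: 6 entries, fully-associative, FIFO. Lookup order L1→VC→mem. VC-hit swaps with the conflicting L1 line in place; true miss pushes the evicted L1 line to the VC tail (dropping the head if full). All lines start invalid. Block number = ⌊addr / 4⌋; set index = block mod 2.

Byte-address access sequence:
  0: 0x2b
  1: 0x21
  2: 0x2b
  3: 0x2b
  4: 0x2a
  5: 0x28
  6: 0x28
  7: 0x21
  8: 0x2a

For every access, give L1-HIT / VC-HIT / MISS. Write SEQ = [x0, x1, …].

#0 0x2b→b10/s0 MISS; vc=[]
#1 0x21→b8/s0 MISS; vc=[10]
#2 0x2b→b10/s0 VC-HIT; vc=[8]
#3 0x2b→b10/s0 L1-HIT; vc=[8]
#4 0x2a→b10/s0 L1-HIT; vc=[8]
#5 0x28→b10/s0 L1-HIT; vc=[8]
#6 0x28→b10/s0 L1-HIT; vc=[8]
#7 0x21→b8/s0 VC-HIT; vc=[10]
#8 0x2a→b10/s0 VC-HIT; vc=[8]

SEQ = [MISS, MISS, VC-HIT, L1-HIT, L1-HIT, L1-HIT, L1-HIT, VC-HIT, VC-HIT]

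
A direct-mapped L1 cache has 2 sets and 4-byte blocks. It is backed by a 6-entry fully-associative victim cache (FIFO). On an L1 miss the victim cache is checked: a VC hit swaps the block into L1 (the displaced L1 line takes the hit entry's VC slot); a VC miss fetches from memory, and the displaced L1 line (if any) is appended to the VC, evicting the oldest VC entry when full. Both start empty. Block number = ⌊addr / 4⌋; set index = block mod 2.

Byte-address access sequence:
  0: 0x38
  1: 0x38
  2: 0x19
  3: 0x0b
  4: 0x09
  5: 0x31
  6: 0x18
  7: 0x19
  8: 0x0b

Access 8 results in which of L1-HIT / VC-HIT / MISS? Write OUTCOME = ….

OUTCOME = VC-HIT

0: 0x38 (blk 14, set 0) → MISS  vc=[]
1: 0x38 (blk 14, set 0) → L1-HIT  vc=[]
2: 0x19 (blk 6, set 0) → MISS  vc=[14]
3: 0xb (blk 2, set 0) → MISS  vc=[14, 6]
4: 0x9 (blk 2, set 0) → L1-HIT  vc=[14, 6]
5: 0x31 (blk 12, set 0) → MISS  vc=[14, 6, 2]
6: 0x18 (blk 6, set 0) → VC-HIT  vc=[14, 12, 2]
7: 0x19 (blk 6, set 0) → L1-HIT  vc=[14, 12, 2]
8: 0xb (blk 2, set 0) → VC-HIT  vc=[14, 12, 6]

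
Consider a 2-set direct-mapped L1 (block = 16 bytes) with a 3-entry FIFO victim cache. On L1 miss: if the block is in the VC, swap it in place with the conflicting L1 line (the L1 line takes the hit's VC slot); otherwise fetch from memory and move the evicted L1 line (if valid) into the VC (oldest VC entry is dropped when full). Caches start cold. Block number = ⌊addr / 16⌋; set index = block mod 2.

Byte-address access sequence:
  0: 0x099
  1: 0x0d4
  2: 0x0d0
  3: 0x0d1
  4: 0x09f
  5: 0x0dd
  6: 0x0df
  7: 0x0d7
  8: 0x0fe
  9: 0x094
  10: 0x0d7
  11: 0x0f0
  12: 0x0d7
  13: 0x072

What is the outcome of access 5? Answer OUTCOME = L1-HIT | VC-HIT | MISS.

0: 0x99 (blk 9, set 1) → MISS  vc=[]
1: 0xd4 (blk 13, set 1) → MISS  vc=[9]
2: 0xd0 (blk 13, set 1) → L1-HIT  vc=[9]
3: 0xd1 (blk 13, set 1) → L1-HIT  vc=[9]
4: 0x9f (blk 9, set 1) → VC-HIT  vc=[13]
5: 0xdd (blk 13, set 1) → VC-HIT  vc=[9]
6: 0xdf (blk 13, set 1) → L1-HIT  vc=[9]
7: 0xd7 (blk 13, set 1) → L1-HIT  vc=[9]
8: 0xfe (blk 15, set 1) → MISS  vc=[9, 13]
9: 0x94 (blk 9, set 1) → VC-HIT  vc=[15, 13]
10: 0xd7 (blk 13, set 1) → VC-HIT  vc=[15, 9]
11: 0xf0 (blk 15, set 1) → VC-HIT  vc=[13, 9]
12: 0xd7 (blk 13, set 1) → VC-HIT  vc=[15, 9]
13: 0x72 (blk 7, set 1) → MISS  vc=[15, 9, 13]

OUTCOME = VC-HIT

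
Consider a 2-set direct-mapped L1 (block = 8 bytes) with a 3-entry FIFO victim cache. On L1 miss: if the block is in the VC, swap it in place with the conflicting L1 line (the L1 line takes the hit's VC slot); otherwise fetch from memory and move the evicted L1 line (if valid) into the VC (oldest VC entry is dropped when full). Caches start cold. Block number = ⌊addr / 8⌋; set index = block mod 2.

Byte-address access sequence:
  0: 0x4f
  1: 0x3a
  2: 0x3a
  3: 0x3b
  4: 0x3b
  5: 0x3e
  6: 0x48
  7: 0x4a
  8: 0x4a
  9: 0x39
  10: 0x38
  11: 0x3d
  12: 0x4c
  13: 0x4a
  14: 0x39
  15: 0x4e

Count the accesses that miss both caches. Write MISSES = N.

MISSES = 2

0: 0x4f (blk 9, set 1) → MISS  vc=[]
1: 0x3a (blk 7, set 1) → MISS  vc=[9]
2: 0x3a (blk 7, set 1) → L1-HIT  vc=[9]
3: 0x3b (blk 7, set 1) → L1-HIT  vc=[9]
4: 0x3b (blk 7, set 1) → L1-HIT  vc=[9]
5: 0x3e (blk 7, set 1) → L1-HIT  vc=[9]
6: 0x48 (blk 9, set 1) → VC-HIT  vc=[7]
7: 0x4a (blk 9, set 1) → L1-HIT  vc=[7]
8: 0x4a (blk 9, set 1) → L1-HIT  vc=[7]
9: 0x39 (blk 7, set 1) → VC-HIT  vc=[9]
10: 0x38 (blk 7, set 1) → L1-HIT  vc=[9]
11: 0x3d (blk 7, set 1) → L1-HIT  vc=[9]
12: 0x4c (blk 9, set 1) → VC-HIT  vc=[7]
13: 0x4a (blk 9, set 1) → L1-HIT  vc=[7]
14: 0x39 (blk 7, set 1) → VC-HIT  vc=[9]
15: 0x4e (blk 9, set 1) → VC-HIT  vc=[7]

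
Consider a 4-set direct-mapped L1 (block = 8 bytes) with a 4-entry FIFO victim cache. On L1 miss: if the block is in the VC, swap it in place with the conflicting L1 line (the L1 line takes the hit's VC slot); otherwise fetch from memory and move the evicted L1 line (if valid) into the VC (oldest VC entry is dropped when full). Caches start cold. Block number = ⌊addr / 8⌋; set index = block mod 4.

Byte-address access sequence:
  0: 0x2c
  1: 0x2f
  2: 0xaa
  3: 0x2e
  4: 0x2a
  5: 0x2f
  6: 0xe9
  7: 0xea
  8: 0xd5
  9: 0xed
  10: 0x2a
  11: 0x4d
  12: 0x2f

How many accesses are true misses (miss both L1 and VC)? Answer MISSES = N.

  [0] addr=0x2c blk=5 s=1: MISS | VC []
  [1] addr=0x2f blk=5 s=1: L1-HIT | VC []
  [2] addr=0xaa blk=21 s=1: MISS | VC [5]
  [3] addr=0x2e blk=5 s=1: VC-HIT | VC [21]
  [4] addr=0x2a blk=5 s=1: L1-HIT | VC [21]
  [5] addr=0x2f blk=5 s=1: L1-HIT | VC [21]
  [6] addr=0xe9 blk=29 s=1: MISS | VC [21, 5]
  [7] addr=0xea blk=29 s=1: L1-HIT | VC [21, 5]
  [8] addr=0xd5 blk=26 s=2: MISS | VC [21, 5]
  [9] addr=0xed blk=29 s=1: L1-HIT | VC [21, 5]
  [10] addr=0x2a blk=5 s=1: VC-HIT | VC [21, 29]
  [11] addr=0x4d blk=9 s=1: MISS | VC [21, 29, 5]
  [12] addr=0x2f blk=5 s=1: VC-HIT | VC [21, 29, 9]

MISSES = 5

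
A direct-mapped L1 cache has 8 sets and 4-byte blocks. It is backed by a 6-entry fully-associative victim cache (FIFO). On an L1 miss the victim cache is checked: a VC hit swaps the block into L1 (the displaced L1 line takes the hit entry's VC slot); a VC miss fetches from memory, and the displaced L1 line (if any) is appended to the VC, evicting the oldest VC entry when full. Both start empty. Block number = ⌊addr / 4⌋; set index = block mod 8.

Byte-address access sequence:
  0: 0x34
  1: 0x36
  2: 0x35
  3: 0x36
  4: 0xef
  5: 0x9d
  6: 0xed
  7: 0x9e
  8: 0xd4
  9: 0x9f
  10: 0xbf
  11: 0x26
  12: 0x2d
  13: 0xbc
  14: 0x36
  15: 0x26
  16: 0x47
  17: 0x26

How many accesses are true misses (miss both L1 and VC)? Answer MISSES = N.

MISSES = 8

0: 0x34 (blk 13, set 5) → MISS  vc=[]
1: 0x36 (blk 13, set 5) → L1-HIT  vc=[]
2: 0x35 (blk 13, set 5) → L1-HIT  vc=[]
3: 0x36 (blk 13, set 5) → L1-HIT  vc=[]
4: 0xef (blk 59, set 3) → MISS  vc=[]
5: 0x9d (blk 39, set 7) → MISS  vc=[]
6: 0xed (blk 59, set 3) → L1-HIT  vc=[]
7: 0x9e (blk 39, set 7) → L1-HIT  vc=[]
8: 0xd4 (blk 53, set 5) → MISS  vc=[13]
9: 0x9f (blk 39, set 7) → L1-HIT  vc=[13]
10: 0xbf (blk 47, set 7) → MISS  vc=[13, 39]
11: 0x26 (blk 9, set 1) → MISS  vc=[13, 39]
12: 0x2d (blk 11, set 3) → MISS  vc=[13, 39, 59]
13: 0xbc (blk 47, set 7) → L1-HIT  vc=[13, 39, 59]
14: 0x36 (blk 13, set 5) → VC-HIT  vc=[53, 39, 59]
15: 0x26 (blk 9, set 1) → L1-HIT  vc=[53, 39, 59]
16: 0x47 (blk 17, set 1) → MISS  vc=[53, 39, 59, 9]
17: 0x26 (blk 9, set 1) → VC-HIT  vc=[53, 39, 59, 17]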